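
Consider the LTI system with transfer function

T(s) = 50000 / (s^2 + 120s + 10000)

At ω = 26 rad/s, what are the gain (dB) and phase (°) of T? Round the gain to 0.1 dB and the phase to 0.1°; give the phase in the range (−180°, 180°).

14.1 dB, -18.5°

At s = jω = j26:
quadratic: (j26)² + 120·j26 + 10000 = 9324 + j3120 → |·| ≈ 9832.2, ∠ ≈ 18.50°
|T| = 50000 / 9832.2 ≈ 5.0853
Gain = 20 log₁₀(5.0853) ≈ 14.13 dB
∠T = 0.00° − 18.50° = -18.50°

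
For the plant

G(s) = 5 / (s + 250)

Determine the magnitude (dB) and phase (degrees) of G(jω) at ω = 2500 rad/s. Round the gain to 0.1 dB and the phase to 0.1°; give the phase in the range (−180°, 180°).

-54.0 dB, -84.3°

At s = jω = j2500:
pole (s+250): 250 + j2500 → |·| = √(250²+2500²) = √6312500 ≈ 2512.5, ∠ = arctan(2500/250) ≈ 84.29°
|G| = 5 / 2512.5 ≈ 0.00199
Gain = 20 log₁₀(0.00199) ≈ -54.02 dB
∠G = 0.00° − 84.29° = -84.29°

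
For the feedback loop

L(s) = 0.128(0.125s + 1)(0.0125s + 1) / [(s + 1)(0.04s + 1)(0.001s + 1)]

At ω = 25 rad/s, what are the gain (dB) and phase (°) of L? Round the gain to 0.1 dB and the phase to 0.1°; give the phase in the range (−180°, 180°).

At ω = 25 rad/s:
zero (1 + j25·0.125) = 1 + j3.125 → |·| ≈ 3.2811, ∠ ≈ 72.26°
zero (1 + j25·0.0125) = 1 + j0.3125 → |·| ≈ 1.0477, ∠ ≈ 17.35°
pole (1 + j25·1) = 1 + j25 → |·| ≈ 25.02, ∠ ≈ 87.71°
pole (1 + j25·0.04) = 1 + j1 → |·| ≈ 1.4142, ∠ ≈ 45.00°
pole (1 + j25·0.001) = 1 + j0.025 → |·| ≈ 1.0003, ∠ ≈ 1.43°
|L| = 0.128 · 3.2811 · 1.0477 / (25.02 · 1.4142 · 1.0003) ≈ 0.012432
Gain = 20 log₁₀(0.012432) ≈ -38.11 dB
∠L = (72.26° + 17.35°) − (87.71° + 45.00° + 1.43°) = -44.53°

-38.1 dB, -44.5°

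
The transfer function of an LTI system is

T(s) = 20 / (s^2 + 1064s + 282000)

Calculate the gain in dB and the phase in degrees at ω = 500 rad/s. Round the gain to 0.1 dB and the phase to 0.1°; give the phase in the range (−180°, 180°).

-88.5 dB, -86.6°

Substitute s = j500:
Numerator: 20 = 20 + j0
Denominator: (j500)^2 + 1064(j500) + 282000 = 32000 + j532000
|N| = √(20² + 0²) ≈ 20, ∠N ≈ 0.00°
|D| = √(32000² + 532000²) ≈ 5.3296e+05, ∠D ≈ 86.56°
|T| = 20 / 5.3296e+05 ≈ 3.7526e-05
Gain = 20 log₁₀(3.7526e-05) ≈ -88.51 dB
∠T = 0.00° − 86.56° = -86.56°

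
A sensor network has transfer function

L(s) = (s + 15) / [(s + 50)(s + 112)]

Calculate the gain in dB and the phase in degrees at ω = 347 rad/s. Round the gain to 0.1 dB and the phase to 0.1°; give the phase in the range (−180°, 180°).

-51.3 dB, -66.4°

At s = jω = j347:
zero (s+15): 15 + j347 → |·| = √(15²+347²) = √120634 ≈ 347.32, ∠ = arctan(347/15) ≈ 87.52°
pole (s+50): 50 + j347 → |·| = √(50²+347²) = √122909 ≈ 350.58, ∠ = arctan(347/50) ≈ 81.80°
pole (s+112): 112 + j347 → |·| = √(112²+347²) = √132953 ≈ 364.63, ∠ = arctan(347/112) ≈ 72.11°
|L| = 1 · 347.32 / 1.2783e+05 ≈ 0.002717
Gain = 20 log₁₀(0.002717) ≈ -51.32 dB
∠L = 87.52° − 153.91° = -66.39°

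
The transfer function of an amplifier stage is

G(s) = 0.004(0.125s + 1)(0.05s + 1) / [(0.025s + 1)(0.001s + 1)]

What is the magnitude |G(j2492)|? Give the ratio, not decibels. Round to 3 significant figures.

At ω = 2492 rad/s:
zero (1 + j2492·0.125) = 1 + j311.5 → |·| ≈ 311.5, ∠ ≈ 89.82°
zero (1 + j2492·0.05) = 1 + j124.6 → |·| ≈ 124.6, ∠ ≈ 89.54°
pole (1 + j2492·0.025) = 1 + j62.3 → |·| ≈ 62.308, ∠ ≈ 89.08°
pole (1 + j2492·0.001) = 1 + j2.492 → |·| ≈ 2.6852, ∠ ≈ 68.14°
|G| = 0.004 · 311.5 · 124.6 / (62.308 · 2.6852) ≈ 0.92793

0.928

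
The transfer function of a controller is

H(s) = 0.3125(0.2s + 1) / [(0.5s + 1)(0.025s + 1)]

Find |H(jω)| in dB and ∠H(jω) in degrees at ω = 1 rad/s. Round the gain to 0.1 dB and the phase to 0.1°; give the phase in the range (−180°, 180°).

-10.9 dB, -16.7°

At ω = 1 rad/s:
zero (1 + j1·0.2) = 1 + j0.2 → |·| ≈ 1.0198, ∠ ≈ 11.31°
pole (1 + j1·0.5) = 1 + j0.5 → |·| ≈ 1.118, ∠ ≈ 26.57°
pole (1 + j1·0.025) = 1 + j0.025 → |·| ≈ 1.0003, ∠ ≈ 1.43°
|H| = 0.3125 · 1.0198 / (1.118 · 1.0003) ≈ 0.28497
Gain = 20 log₁₀(0.28497) ≈ -10.90 dB
∠H = (11.31°) − (26.57° + 1.43°) = -16.69°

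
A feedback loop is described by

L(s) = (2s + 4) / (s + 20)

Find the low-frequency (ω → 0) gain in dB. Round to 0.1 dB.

-14.0 dB

L(0) = 4 / 20 = 0.2
20 log₁₀(0.2) ≈ -13.98 dB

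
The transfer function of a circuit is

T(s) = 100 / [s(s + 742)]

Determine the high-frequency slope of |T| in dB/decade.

-40 dB/decade

Each pole contributes −20 dB/decade at high frequency; each zero contributes +20 dB/decade.
Net: 0 zero(s) − 2 pole(s) → -40 dB/decade.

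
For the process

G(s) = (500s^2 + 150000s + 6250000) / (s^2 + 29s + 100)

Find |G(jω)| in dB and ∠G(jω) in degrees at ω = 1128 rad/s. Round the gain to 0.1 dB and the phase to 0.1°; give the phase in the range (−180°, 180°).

Substitute s = j1128:
Numerator: 500(j1128)^2 + 150000(j1128) + 6250000 = -629942000 + j169200000
Denominator: (j1128)^2 + 29(j1128) + 100 = -1272284 + j32712
|N| = √(629942000² + 169200000²) ≈ 6.5227e+08, ∠N ≈ 164.97°
|D| = √(1272284² + 32712²) ≈ 1.2727e+06, ∠D ≈ 178.53°
|G| = 6.5227e+08 / 1.2727e+06 ≈ 512.51
Gain = 20 log₁₀(512.51) ≈ 54.19 dB
∠G = 164.97° − 178.53° = -13.56°

54.2 dB, -13.6°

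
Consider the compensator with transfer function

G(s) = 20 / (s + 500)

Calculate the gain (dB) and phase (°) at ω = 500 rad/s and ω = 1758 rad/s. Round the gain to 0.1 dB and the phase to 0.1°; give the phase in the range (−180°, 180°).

ω = 500: -31.0 dB, -45.0°; ω = 1758: -39.2 dB, -74.1°

Substitute s = j500:
Numerator: 20 = 20 + j0
Denominator: (j500) + 500 = 500 + j500
|N| = √(20² + 0²) ≈ 20, ∠N ≈ 0.00°
|D| = √(500² + 500²) ≈ 707.11, ∠D ≈ 45.00°
|G| = 20 / 707.11 ≈ 0.028284
Gain = 20 log₁₀(0.028284) ≈ -30.97 dB
∠G = 0.00° − 45.00° = -45.00°

Substitute s = j1758:
Numerator: 20 = 20 + j0
Denominator: (j1758) + 500 = 500 + j1758
|N| = √(20² + 0²) ≈ 20, ∠N ≈ 0.00°
|D| = √(500² + 1758²) ≈ 1827.7, ∠D ≈ 74.12°
|G| = 20 / 1827.7 ≈ 0.010943
Gain = 20 log₁₀(0.010943) ≈ -39.22 dB
∠G = 0.00° − 74.12° = -74.12°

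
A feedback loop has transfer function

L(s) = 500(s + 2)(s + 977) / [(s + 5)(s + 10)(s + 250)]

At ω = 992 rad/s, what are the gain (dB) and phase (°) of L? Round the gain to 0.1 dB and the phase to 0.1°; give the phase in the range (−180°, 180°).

-3.3 dB, -119.7°

At s = jω = j992:
zero (s+2): 2 + j992 → |·| = √(2²+992²) = √984068 ≈ 992, ∠ = arctan(992/2) ≈ 89.88°
zero (s+977): 977 + j992 → |·| = √(977²+992²) = √1938593 ≈ 1392.3, ∠ = arctan(992/977) ≈ 45.44°
pole (s+5): 5 + j992 → |·| = √(5²+992²) = √984089 ≈ 992.01, ∠ = arctan(992/5) ≈ 89.71°
pole (s+10): 10 + j992 → |·| = √(10²+992²) = √984164 ≈ 992.05, ∠ = arctan(992/10) ≈ 89.42°
pole (s+250): 250 + j992 → |·| = √(250²+992²) = √1046564 ≈ 1023, ∠ = arctan(992/250) ≈ 75.86°
|L| = 500 · 1.3812e+06 / 1.0068e+09 ≈ 0.68594
Gain = 20 log₁₀(0.68594) ≈ -3.27 dB
∠L = 135.32° − 254.99° = -119.67°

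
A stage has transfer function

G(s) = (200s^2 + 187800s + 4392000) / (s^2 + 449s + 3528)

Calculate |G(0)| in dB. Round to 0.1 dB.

61.9 dB

G(0) = 4392000 / 3528 ≈ 1244.9
20 log₁₀(1244.9) ≈ 61.90 dB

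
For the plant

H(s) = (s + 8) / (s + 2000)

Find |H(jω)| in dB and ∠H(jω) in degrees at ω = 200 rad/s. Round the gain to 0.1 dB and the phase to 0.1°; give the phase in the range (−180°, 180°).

Substitute s = j200:
Numerator: (j200) + 8 = 8 + j200
Denominator: (j200) + 2000 = 2000 + j200
|N| = √(8² + 200²) ≈ 200.16, ∠N ≈ 87.71°
|D| = √(2000² + 200²) ≈ 2010, ∠D ≈ 5.71°
|H| = 200.16 / 2010 ≈ 0.099582
Gain = 20 log₁₀(0.099582) ≈ -20.04 dB
∠H = 87.71° − 5.71° = 82.00°

-20.0 dB, 82.0°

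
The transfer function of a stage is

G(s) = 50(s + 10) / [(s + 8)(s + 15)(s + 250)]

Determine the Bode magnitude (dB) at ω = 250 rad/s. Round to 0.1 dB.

-65.0 dB

At s = jω = j250:
zero (s+10): 10 + j250 → |·| = √(10²+250²) = √62600 ≈ 250.2, ∠ = arctan(250/10) ≈ 87.71°
pole (s+8): 8 + j250 → |·| = √(8²+250²) = √62564 ≈ 250.13, ∠ = arctan(250/8) ≈ 88.17°
pole (s+15): 15 + j250 → |·| = √(15²+250²) = √62725 ≈ 250.45, ∠ = arctan(250/15) ≈ 86.57°
pole (s+250): 250 + j250 → |·| = √(250²+250²) = √125000 ≈ 353.55, ∠ = arctan(250/250) ≈ 45.00°
|G| = 50 · 250.2 / 2.2148e+07 ≈ 0.00056484
Gain = 20 log₁₀(0.00056484) ≈ -64.96 dB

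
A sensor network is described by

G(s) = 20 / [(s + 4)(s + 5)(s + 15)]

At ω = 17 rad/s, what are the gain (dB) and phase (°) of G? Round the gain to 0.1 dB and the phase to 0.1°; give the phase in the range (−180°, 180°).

-50.9 dB, 161.1°

At s = jω = j17:
pole (s+4): 4 + j17 → |·| = √(4²+17²) = √305 ≈ 17.464, ∠ = arctan(17/4) ≈ 76.76°
pole (s+5): 5 + j17 → |·| = √(5²+17²) = √314 ≈ 17.72, ∠ = arctan(17/5) ≈ 73.61°
pole (s+15): 15 + j17 → |·| = √(15²+17²) = √514 ≈ 22.672, ∠ = arctan(17/15) ≈ 48.58°
|G| = 20 / 7016.1 ≈ 0.0028506
Gain = 20 log₁₀(0.0028506) ≈ -50.90 dB
∠G = 0.00° − 198.95° = -198.95° ≡ 161.05° (principal value)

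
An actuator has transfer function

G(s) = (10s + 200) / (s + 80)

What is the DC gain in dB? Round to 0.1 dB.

G(0) = 200 / 80 = 2.5
20 log₁₀(2.5) ≈ 7.96 dB

8.0 dB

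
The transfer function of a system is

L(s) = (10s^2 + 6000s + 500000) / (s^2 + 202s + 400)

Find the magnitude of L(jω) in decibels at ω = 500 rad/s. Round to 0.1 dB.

22.5 dB

Substitute s = j500:
Numerator: 10(j500)^2 + 6000(j500) + 500000 = -2000000 + j3000000
Denominator: (j500)^2 + 202(j500) + 400 = -249600 + j101000
|N| = √(2000000² + 3000000²) ≈ 3.6056e+06, ∠N ≈ 123.69°
|D| = √(249600² + 101000²) ≈ 2.6926e+05, ∠D ≈ 157.97°
|L| = 3.6056e+06 / 2.6926e+05 ≈ 13.391
Gain = 20 log₁₀(13.391) ≈ 22.54 dB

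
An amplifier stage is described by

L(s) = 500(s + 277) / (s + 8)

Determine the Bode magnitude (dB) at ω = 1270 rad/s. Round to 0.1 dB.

54.2 dB

At s = jω = j1270:
zero (s+277): 277 + j1270 → |·| = √(277²+1270²) = √1689629 ≈ 1299.9, ∠ = arctan(1270/277) ≈ 77.70°
pole (s+8): 8 + j1270 → |·| = √(8²+1270²) = √1612964 ≈ 1270, ∠ = arctan(1270/8) ≈ 89.64°
|L| = 500 · 1299.9 / 1270 ≈ 511.77
Gain = 20 log₁₀(511.77) ≈ 54.18 dB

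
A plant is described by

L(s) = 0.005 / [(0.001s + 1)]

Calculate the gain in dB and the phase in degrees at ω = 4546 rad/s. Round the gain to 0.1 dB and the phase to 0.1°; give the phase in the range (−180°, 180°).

-59.4 dB, -77.6°

At ω = 4546 rad/s:
pole (1 + j4546·0.001) = 1 + j4.546 → |·| ≈ 4.6547, ∠ ≈ 77.59°
|L| = 0.005 · 1 / (4.6547) ≈ 0.0010742
Gain = 20 log₁₀(0.0010742) ≈ -59.38 dB
∠L = (0°) − (77.59°) = -77.59°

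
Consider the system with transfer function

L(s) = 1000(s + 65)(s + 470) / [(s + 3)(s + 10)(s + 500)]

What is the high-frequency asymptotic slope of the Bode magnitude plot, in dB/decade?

-20 dB/decade

Each pole contributes −20 dB/decade at high frequency; each zero contributes +20 dB/decade.
Net: 2 zero(s) − 3 pole(s) → -20 dB/decade.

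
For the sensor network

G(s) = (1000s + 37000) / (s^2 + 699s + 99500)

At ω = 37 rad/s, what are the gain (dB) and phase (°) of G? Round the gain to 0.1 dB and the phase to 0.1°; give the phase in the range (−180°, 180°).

Substitute s = j37:
Numerator: 1000(j37) + 37000 = 37000 + j37000
Denominator: (j37)^2 + 699(j37) + 99500 = 98131 + j25863
|N| = √(37000² + 37000²) ≈ 52326, ∠N ≈ 45.00°
|D| = √(98131² + 25863²) ≈ 1.0148e+05, ∠D ≈ 14.76°
|G| = 52326 / 1.0148e+05 ≈ 0.51563
Gain = 20 log₁₀(0.51563) ≈ -5.75 dB
∠G = 45.00° − 14.76° = 30.24°

-5.8 dB, 30.2°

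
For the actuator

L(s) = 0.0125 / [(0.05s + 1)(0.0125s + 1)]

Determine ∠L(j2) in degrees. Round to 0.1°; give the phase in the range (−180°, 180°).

-7.1°

At ω = 2 rad/s:
pole (1 + j2·0.05) = 1 + j0.1 → |·| ≈ 1.005, ∠ ≈ 5.71°
pole (1 + j2·0.0125) = 1 + j0.025 → |·| ≈ 1.0003, ∠ ≈ 1.43°
∠L = (0°) − (5.71° + 1.43°) = -7.14°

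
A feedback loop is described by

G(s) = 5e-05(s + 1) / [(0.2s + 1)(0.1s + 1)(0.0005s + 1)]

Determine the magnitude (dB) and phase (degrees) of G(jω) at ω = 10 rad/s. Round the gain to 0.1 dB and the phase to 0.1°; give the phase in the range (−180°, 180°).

-76.0 dB, -24.4°

At ω = 10 rad/s:
zero (1 + j10·1) = 1 + j10 → |·| ≈ 10.05, ∠ ≈ 84.29°
pole (1 + j10·0.2) = 1 + j2 → |·| ≈ 2.2361, ∠ ≈ 63.43°
pole (1 + j10·0.1) = 1 + j1 → |·| ≈ 1.4142, ∠ ≈ 45.00°
pole (1 + j10·0.0005) = 1 + j0.005 → |·| ≈ 1, ∠ ≈ 0.29°
|G| = 5e-05 · 10.05 / (2.2361 · 1.4142 · 1) ≈ 0.0001589
Gain = 20 log₁₀(0.0001589) ≈ -75.98 dB
∠G = (84.29°) − (63.43° + 45.00° + 0.29°) = -24.43°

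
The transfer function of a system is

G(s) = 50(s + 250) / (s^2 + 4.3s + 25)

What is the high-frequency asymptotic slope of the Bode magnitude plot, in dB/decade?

Each pole contributes −20 dB/decade at high frequency; each zero contributes +20 dB/decade.
Net: 1 zero(s) − 2 pole(s) → -20 dB/decade.

-20 dB/decade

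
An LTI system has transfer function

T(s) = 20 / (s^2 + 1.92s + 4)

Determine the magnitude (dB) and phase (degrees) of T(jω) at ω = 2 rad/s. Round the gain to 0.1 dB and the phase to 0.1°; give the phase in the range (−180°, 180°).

At s = jω = j2:
quadratic: (j2)² + 1.92·j2 + 4 = 0 + j3.84 → |·| ≈ 3.84, ∠ ≈ 90.00°
|T| = 20 / 3.84 ≈ 5.2083
Gain = 20 log₁₀(5.2083) ≈ 14.33 dB
∠T = 0.00° − 90.00° = -90.00°

14.3 dB, -90.0°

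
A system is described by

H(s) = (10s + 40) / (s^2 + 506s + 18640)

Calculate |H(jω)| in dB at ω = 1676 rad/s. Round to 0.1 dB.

-44.8 dB

Substitute s = j1676:
Numerator: 10(j1676) + 40 = 40 + j16760
Denominator: (j1676)^2 + 506(j1676) + 18640 = -2790336 + j848056
|N| = √(40² + 16760²) ≈ 16760, ∠N ≈ 89.86°
|D| = √(2790336² + 848056²) ≈ 2.9164e+06, ∠D ≈ 163.09°
|H| = 16760 / 2.9164e+06 ≈ 0.0057468
Gain = 20 log₁₀(0.0057468) ≈ -44.81 dB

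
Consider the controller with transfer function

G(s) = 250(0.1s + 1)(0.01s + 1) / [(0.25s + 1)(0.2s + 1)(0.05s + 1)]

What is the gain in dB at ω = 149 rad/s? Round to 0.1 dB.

-1.9 dB

At ω = 149 rad/s:
zero (1 + j149·0.1) = 1 + j14.9 → |·| ≈ 14.934, ∠ ≈ 86.16°
zero (1 + j149·0.01) = 1 + j1.49 → |·| ≈ 1.7945, ∠ ≈ 56.13°
pole (1 + j149·0.25) = 1 + j37.25 → |·| ≈ 37.263, ∠ ≈ 88.46°
pole (1 + j149·0.2) = 1 + j29.8 → |·| ≈ 29.817, ∠ ≈ 88.08°
pole (1 + j149·0.05) = 1 + j7.45 → |·| ≈ 7.5168, ∠ ≈ 82.35°
|G| = 250 · 14.934 · 1.7945 / (37.263 · 29.817 · 7.5168) ≈ 0.8022
Gain = 20 log₁₀(0.8022) ≈ -1.91 dB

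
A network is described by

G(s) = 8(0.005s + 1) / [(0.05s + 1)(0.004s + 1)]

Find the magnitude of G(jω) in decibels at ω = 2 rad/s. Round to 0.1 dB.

18.0 dB

At ω = 2 rad/s:
zero (1 + j2·0.005) = 1 + j0.01 → |·| ≈ 1, ∠ ≈ 0.57°
pole (1 + j2·0.05) = 1 + j0.1 → |·| ≈ 1.005, ∠ ≈ 5.71°
pole (1 + j2·0.004) = 1 + j0.008 → |·| ≈ 1, ∠ ≈ 0.46°
|G| = 8 · 1 / (1.005 · 1) ≈ 7.9602
Gain = 20 log₁₀(7.9602) ≈ 18.02 dB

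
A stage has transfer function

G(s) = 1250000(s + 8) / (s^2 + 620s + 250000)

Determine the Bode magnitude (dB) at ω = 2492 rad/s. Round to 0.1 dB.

54.1 dB

At s = jω = j2492:
zero (s+8): 8 + j2492 → |·| = √(8²+2492²) = √6210128 ≈ 2492, ∠ = arctan(2492/8) ≈ 89.82°
quadratic: (j2492)² + 620·j2492 + 250000 = -5960064 + j1545040 → |·| ≈ 6.1571e+06, ∠ ≈ 165.47°
|G| = 1250000 · 2492 / 6.1571e+06 ≈ 505.92
Gain = 20 log₁₀(505.92) ≈ 54.08 dB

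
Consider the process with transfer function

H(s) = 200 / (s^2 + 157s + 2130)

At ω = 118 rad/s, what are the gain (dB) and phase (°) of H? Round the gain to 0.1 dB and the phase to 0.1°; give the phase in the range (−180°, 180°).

-40.8 dB, -122.5°

Substitute s = j118:
Numerator: 200 = 200 + j0
Denominator: (j118)^2 + 157(j118) + 2130 = -11794 + j18526
|N| = √(200² + 0²) ≈ 200, ∠N ≈ 0.00°
|D| = √(11794² + 18526²) ≈ 21962, ∠D ≈ 122.48°
|H| = 200 / 21962 ≈ 0.0091066
Gain = 20 log₁₀(0.0091066) ≈ -40.81 dB
∠H = 0.00° − 122.48° = -122.48°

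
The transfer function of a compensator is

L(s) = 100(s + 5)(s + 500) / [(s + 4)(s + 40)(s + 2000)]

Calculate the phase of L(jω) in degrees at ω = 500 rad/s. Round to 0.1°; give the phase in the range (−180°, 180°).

-54.6°

At s = jω = j500:
zero (s+5): 5 + j500 → |·| = √(5²+500²) = √250025 ≈ 500.02, ∠ = arctan(500/5) ≈ 89.43°
zero (s+500): 500 + j500 → |·| = √(500²+500²) = √500000 ≈ 707.11, ∠ = arctan(500/500) ≈ 45.00°
pole (s+4): 4 + j500 → |·| = √(4²+500²) = √250016 ≈ 500.02, ∠ = arctan(500/4) ≈ 89.54°
pole (s+40): 40 + j500 → |·| = √(40²+500²) = √251600 ≈ 501.6, ∠ = arctan(500/40) ≈ 85.43°
pole (s+2000): 2000 + j500 → |·| = √(2000²+500²) = √4250000 ≈ 2061.6, ∠ = arctan(500/2000) ≈ 14.04°
∠L = 134.43° − 189.01° = -54.58°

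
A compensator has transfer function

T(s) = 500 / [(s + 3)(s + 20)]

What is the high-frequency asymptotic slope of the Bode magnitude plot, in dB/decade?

-40 dB/decade

Each pole contributes −20 dB/decade at high frequency; each zero contributes +20 dB/decade.
Net: 0 zero(s) − 2 pole(s) → -40 dB/decade.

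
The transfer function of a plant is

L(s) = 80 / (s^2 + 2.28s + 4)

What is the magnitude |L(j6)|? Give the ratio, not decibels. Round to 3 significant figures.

At s = jω = j6:
quadratic: (j6)² + 2.28·j6 + 4 = -32 + j13.68 → |·| ≈ 34.801, ∠ ≈ 156.85°
|L| = 80 / 34.801 ≈ 2.2988

2.30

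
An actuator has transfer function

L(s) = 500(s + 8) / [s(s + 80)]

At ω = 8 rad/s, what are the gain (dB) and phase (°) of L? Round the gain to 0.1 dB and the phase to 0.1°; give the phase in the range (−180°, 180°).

At s = jω = j8:
zero (s+8): 8 + j8 → |·| = √(8²+8²) = √128 ≈ 11.314, ∠ = arctan(8/8) ≈ 45.00°
pole (s+80): 80 + j8 → |·| = √(80²+8²) = √6464 ≈ 80.399, ∠ = arctan(8/80) ≈ 5.71°
pole at origin: |s| = 8, ∠ = 90.00° (in denominator)
|L| = 500 · 11.314 / 643.19 ≈ 8.7952
Gain = 20 log₁₀(8.7952) ≈ 18.88 dB
∠L = 45.00° − 95.71° = -50.71°

18.9 dB, -50.7°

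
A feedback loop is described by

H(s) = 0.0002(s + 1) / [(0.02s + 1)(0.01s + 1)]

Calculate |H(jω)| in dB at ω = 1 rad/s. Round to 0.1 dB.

At ω = 1 rad/s:
zero (1 + j1·1) = 1 + j1 → |·| ≈ 1.4142, ∠ ≈ 45.00°
pole (1 + j1·0.02) = 1 + j0.02 → |·| ≈ 1.0002, ∠ ≈ 1.15°
pole (1 + j1·0.01) = 1 + j0.01 → |·| ≈ 1, ∠ ≈ 0.57°
|H| = 0.0002 · 1.4142 / (1.0002 · 1) ≈ 0.00028278
Gain = 20 log₁₀(0.00028278) ≈ -70.97 dB

-71.0 dB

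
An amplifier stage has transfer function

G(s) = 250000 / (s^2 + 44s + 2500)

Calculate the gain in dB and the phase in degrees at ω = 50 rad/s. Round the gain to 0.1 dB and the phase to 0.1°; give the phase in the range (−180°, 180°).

41.1 dB, -90.0°

At s = jω = j50:
quadratic: (j50)² + 44·j50 + 2500 = 0 + j2200 → |·| ≈ 2200, ∠ ≈ 90.00°
|G| = 250000 / 2200 ≈ 113.64
Gain = 20 log₁₀(113.64) ≈ 41.11 dB
∠G = 0.00° − 90.00° = -90.00°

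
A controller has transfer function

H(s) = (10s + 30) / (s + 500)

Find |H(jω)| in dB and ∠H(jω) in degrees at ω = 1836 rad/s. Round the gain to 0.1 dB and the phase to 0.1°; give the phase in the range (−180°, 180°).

Substitute s = j1836:
Numerator: 10(j1836) + 30 = 30 + j18360
Denominator: (j1836) + 500 = 500 + j1836
|N| = √(30² + 18360²) ≈ 18360, ∠N ≈ 89.91°
|D| = √(500² + 1836²) ≈ 1902.9, ∠D ≈ 74.77°
|H| = 18360 / 1902.9 ≈ 9.6484
Gain = 20 log₁₀(9.6484) ≈ 19.69 dB
∠H = 89.91° − 74.77° = 15.14°

19.7 dB, 15.1°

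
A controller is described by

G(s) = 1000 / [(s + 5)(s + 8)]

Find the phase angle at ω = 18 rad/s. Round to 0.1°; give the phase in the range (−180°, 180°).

At s = jω = j18:
pole (s+5): 5 + j18 → |·| = √(5²+18²) = √349 ≈ 18.682, ∠ = arctan(18/5) ≈ 74.48°
pole (s+8): 8 + j18 → |·| = √(8²+18²) = √388 ≈ 19.698, ∠ = arctan(18/8) ≈ 66.04°
∠G = 0.00° − 140.52° = -140.52°

-140.5°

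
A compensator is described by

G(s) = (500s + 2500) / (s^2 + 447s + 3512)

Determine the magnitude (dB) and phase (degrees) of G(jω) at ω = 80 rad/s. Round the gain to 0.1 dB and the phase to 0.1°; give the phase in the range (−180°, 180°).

1.0 dB, -8.2°

Substitute s = j80:
Numerator: 500(j80) + 2500 = 2500 + j40000
Denominator: (j80)^2 + 447(j80) + 3512 = -2888 + j35760
|N| = √(2500² + 40000²) ≈ 40078, ∠N ≈ 86.42°
|D| = √(2888² + 35760²) ≈ 35876, ∠D ≈ 94.62°
|G| = 40078 / 35876 ≈ 1.1171
Gain = 20 log₁₀(1.1171) ≈ 0.96 dB
∠G = 86.42° − 94.62° = -8.20°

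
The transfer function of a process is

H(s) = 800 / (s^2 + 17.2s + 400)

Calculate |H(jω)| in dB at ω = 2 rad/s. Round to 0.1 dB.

At s = jω = j2:
quadratic: (j2)² + 17.2·j2 + 400 = 396 + j34.4 → |·| ≈ 397.49, ∠ ≈ 4.96°
|H| = 800 / 397.49 ≈ 2.0126
Gain = 20 log₁₀(2.0126) ≈ 6.08 dB

6.1 dB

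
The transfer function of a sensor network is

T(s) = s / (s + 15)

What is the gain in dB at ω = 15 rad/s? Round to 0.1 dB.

-3.0 dB

At s = jω = j15:
zero at origin: s = j15 → |·| = 15, ∠ = 90.00°
pole (s+15): 15 + j15 → |·| = √(15²+15²) = √450 ≈ 21.213, ∠ = arctan(15/15) ≈ 45.00°
|T| = 1 · 15 / 21.213 ≈ 0.70711
Gain = 20 log₁₀(0.70711) ≈ -3.01 dB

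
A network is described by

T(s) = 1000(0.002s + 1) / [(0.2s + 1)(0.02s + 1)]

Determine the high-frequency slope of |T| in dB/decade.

Each pole contributes −20 dB/decade at high frequency; each zero contributes +20 dB/decade.
Net: 1 zero(s) − 2 pole(s) → -20 dB/decade.

-20 dB/decade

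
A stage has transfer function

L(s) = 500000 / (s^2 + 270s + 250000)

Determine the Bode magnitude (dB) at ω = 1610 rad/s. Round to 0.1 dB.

-13.6 dB

At s = jω = j1610:
quadratic: (j1610)² + 270·j1610 + 250000 = -2342100 + j434700 → |·| ≈ 2.3821e+06, ∠ ≈ 169.49°
|L| = 500000 / 2.3821e+06 ≈ 0.2099
Gain = 20 log₁₀(0.2099) ≈ -13.56 dB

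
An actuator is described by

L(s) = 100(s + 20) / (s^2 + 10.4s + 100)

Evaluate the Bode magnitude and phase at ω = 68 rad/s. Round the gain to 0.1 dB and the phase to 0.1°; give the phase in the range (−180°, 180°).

At s = jω = j68:
zero (s+20): 20 + j68 → |·| = √(20²+68²) = √5024 ≈ 70.88, ∠ = arctan(68/20) ≈ 73.61°
quadratic: (j68)² + 10.4·j68 + 100 = -4524 + j707.2 → |·| ≈ 4578.9, ∠ ≈ 171.12°
|L| = 100 · 70.88 / 4578.9 ≈ 1.548
Gain = 20 log₁₀(1.548) ≈ 3.80 dB
∠L = 73.61° − 171.12° = -97.51°

3.8 dB, -97.5°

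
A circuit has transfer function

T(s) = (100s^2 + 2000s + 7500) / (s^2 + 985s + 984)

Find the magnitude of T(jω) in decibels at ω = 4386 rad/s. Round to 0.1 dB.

Substitute s = j4386:
Numerator: 100(j4386)^2 + 2000(j4386) + 7500 = -1923692100 + j8772000
Denominator: (j4386)^2 + 985(j4386) + 984 = -19236012 + j4320210
|N| = √(1923692100² + 8772000²) ≈ 1.9237e+09, ∠N ≈ 179.74°
|D| = √(19236012² + 4320210²) ≈ 1.9715e+07, ∠D ≈ 167.34°
|T| = 1.9237e+09 / 1.9715e+07 ≈ 97.575
Gain = 20 log₁₀(97.575) ≈ 39.79 dB

39.8 dB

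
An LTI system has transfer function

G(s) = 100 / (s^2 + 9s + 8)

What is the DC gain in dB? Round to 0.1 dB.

21.9 dB

G(0) = 100 / 8 = 12.5
20 log₁₀(12.5) ≈ 21.94 dB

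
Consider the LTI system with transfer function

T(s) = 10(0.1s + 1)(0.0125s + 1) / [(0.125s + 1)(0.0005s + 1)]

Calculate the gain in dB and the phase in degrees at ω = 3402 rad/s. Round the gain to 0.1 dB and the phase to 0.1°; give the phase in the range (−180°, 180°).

At ω = 3402 rad/s:
zero (1 + j3402·0.1) = 1 + j340.2 → |·| ≈ 340.2, ∠ ≈ 89.83°
zero (1 + j3402·0.0125) = 1 + j42.525 → |·| ≈ 42.537, ∠ ≈ 88.65°
pole (1 + j3402·0.125) = 1 + j425.25 → |·| ≈ 425.25, ∠ ≈ 89.87°
pole (1 + j3402·0.0005) = 1 + j1.701 → |·| ≈ 1.9732, ∠ ≈ 59.55°
|T| = 10 · 340.2 · 42.537 / (425.25 · 1.9732) ≈ 172.46
Gain = 20 log₁₀(172.46) ≈ 44.73 dB
∠T = (89.83° + 88.65°) − (89.87° + 59.55°) = 29.06°

44.7 dB, 29.1°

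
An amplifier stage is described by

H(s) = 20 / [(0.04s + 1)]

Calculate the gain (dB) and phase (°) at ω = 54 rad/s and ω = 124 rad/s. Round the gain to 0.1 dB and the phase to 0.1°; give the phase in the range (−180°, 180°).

ω = 54: 18.5 dB, -65.2°; ω = 124: 11.9 dB, -78.6°

At ω = 54 rad/s:
pole (1 + j54·0.04) = 1 + j2.16 → |·| ≈ 2.3803, ∠ ≈ 65.16°
|H| = 20 · 1 / (2.3803) ≈ 8.4023
Gain = 20 log₁₀(8.4023) ≈ 18.49 dB
∠H = (0°) − (65.16°) = -65.16°

At ω = 124 rad/s:
pole (1 + j124·0.04) = 1 + j4.96 → |·| ≈ 5.0598, ∠ ≈ 78.60°
|H| = 20 · 1 / (5.0598) ≈ 3.9527
Gain = 20 log₁₀(3.9527) ≈ 11.94 dB
∠H = (0°) − (78.60°) = -78.60°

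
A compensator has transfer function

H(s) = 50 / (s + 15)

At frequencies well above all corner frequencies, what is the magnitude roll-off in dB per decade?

Each pole contributes −20 dB/decade at high frequency; each zero contributes +20 dB/decade.
Net: 0 zero(s) − 1 pole(s) → -20 dB/decade.

-20 dB/decade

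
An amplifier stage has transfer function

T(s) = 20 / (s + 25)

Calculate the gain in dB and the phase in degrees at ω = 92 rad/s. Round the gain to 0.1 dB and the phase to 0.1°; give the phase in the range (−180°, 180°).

At s = jω = j92:
pole (s+25): 25 + j92 → |·| = √(25²+92²) = √9089 ≈ 95.336, ∠ = arctan(92/25) ≈ 74.80°
|T| = 20 / 95.336 ≈ 0.20978
Gain = 20 log₁₀(0.20978) ≈ -13.56 dB
∠T = 0.00° − 74.80° = -74.80°

-13.6 dB, -74.8°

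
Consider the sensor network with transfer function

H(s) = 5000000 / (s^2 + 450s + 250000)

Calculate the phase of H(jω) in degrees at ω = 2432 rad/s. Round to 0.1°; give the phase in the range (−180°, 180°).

-169.1°

At s = jω = j2432:
quadratic: (j2432)² + 450·j2432 + 250000 = -5664624 + j1094400 → |·| ≈ 5.7694e+06, ∠ ≈ 169.07°
∠H = 0.00° − 169.07° = -169.07°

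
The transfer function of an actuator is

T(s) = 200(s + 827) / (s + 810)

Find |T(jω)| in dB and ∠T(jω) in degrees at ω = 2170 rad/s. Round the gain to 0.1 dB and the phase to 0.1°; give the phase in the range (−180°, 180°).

46.0 dB, -0.4°

At s = jω = j2170:
zero (s+827): 827 + j2170 → |·| = √(827²+2170²) = √5392829 ≈ 2322.2, ∠ = arctan(2170/827) ≈ 69.14°
pole (s+810): 810 + j2170 → |·| = √(810²+2170²) = √5365000 ≈ 2316.2, ∠ = arctan(2170/810) ≈ 69.53°
|T| = 200 · 2322.2 / 2316.2 ≈ 200.52
Gain = 20 log₁₀(200.52) ≈ 46.04 dB
∠T = 69.14° − 69.53° = -0.39°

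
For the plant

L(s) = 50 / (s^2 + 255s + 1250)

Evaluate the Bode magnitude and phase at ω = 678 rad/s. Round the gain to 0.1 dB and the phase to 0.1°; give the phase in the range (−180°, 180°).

Substitute s = j678:
Numerator: 50 = 50 + j0
Denominator: (j678)^2 + 255(j678) + 1250 = -458434 + j172890
|N| = √(50² + 0²) ≈ 50, ∠N ≈ 0.00°
|D| = √(458434² + 172890²) ≈ 4.8995e+05, ∠D ≈ 159.34°
|L| = 50 / 4.8995e+05 ≈ 0.00010205
Gain = 20 log₁₀(0.00010205) ≈ -79.82 dB
∠L = 0.00° − 159.34° = -159.34°

-79.8 dB, -159.3°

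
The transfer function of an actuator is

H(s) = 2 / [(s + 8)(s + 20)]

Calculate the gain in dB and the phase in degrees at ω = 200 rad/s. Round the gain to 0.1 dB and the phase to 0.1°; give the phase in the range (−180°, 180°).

At s = jω = j200:
pole (s+8): 8 + j200 → |·| = √(8²+200²) = √40064 ≈ 200.16, ∠ = arctan(200/8) ≈ 87.71°
pole (s+20): 20 + j200 → |·| = √(20²+200²) = √40400 ≈ 201, ∠ = arctan(200/20) ≈ 84.29°
|H| = 2 / 40232 ≈ 4.9712e-05
Gain = 20 log₁₀(4.9712e-05) ≈ -86.07 dB
∠H = 0.00° − 172.00° = -172.00°

-86.1 dB, -172.0°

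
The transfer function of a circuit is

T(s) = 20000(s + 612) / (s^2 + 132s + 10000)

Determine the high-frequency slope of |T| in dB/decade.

Each pole contributes −20 dB/decade at high frequency; each zero contributes +20 dB/decade.
Net: 1 zero(s) − 2 pole(s) → -20 dB/decade.

-20 dB/decade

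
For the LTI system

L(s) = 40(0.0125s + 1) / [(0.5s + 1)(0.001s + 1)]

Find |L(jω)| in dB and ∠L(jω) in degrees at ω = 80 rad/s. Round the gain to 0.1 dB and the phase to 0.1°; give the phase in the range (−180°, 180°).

3.0 dB, -48.1°

At ω = 80 rad/s:
zero (1 + j80·0.0125) = 1 + j1 → |·| ≈ 1.4142, ∠ ≈ 45.00°
pole (1 + j80·0.5) = 1 + j40 → |·| ≈ 40.012, ∠ ≈ 88.57°
pole (1 + j80·0.001) = 1 + j0.08 → |·| ≈ 1.0032, ∠ ≈ 4.57°
|L| = 40 · 1.4142 / (40.012 · 1.0032) ≈ 1.4093
Gain = 20 log₁₀(1.4093) ≈ 2.98 dB
∠L = (45.00°) − (88.57° + 4.57°) = -48.14°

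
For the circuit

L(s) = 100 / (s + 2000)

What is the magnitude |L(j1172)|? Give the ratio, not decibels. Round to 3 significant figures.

0.0431

Substitute s = j1172:
Numerator: 100 = 100 + j0
Denominator: (j1172) + 2000 = 2000 + j1172
|N| = √(100² + 0²) ≈ 100, ∠N ≈ 0.00°
|D| = √(2000² + 1172²) ≈ 2318.1, ∠D ≈ 30.37°
|L| = 100 / 2318.1 ≈ 0.043139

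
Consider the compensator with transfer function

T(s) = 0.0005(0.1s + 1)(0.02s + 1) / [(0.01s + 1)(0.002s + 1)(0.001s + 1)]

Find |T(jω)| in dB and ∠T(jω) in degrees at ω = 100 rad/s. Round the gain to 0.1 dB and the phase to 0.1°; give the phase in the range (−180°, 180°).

At ω = 100 rad/s:
zero (1 + j100·0.1) = 1 + j10 → |·| ≈ 10.05, ∠ ≈ 84.29°
zero (1 + j100·0.02) = 1 + j2 → |·| ≈ 2.2361, ∠ ≈ 63.43°
pole (1 + j100·0.01) = 1 + j1 → |·| ≈ 1.4142, ∠ ≈ 45.00°
pole (1 + j100·0.002) = 1 + j0.2 → |·| ≈ 1.0198, ∠ ≈ 11.31°
pole (1 + j100·0.001) = 1 + j0.1 → |·| ≈ 1.005, ∠ ≈ 5.71°
|T| = 0.0005 · 10.05 · 2.2361 / (1.4142 · 1.0198 · 1.005) ≈ 0.0077524
Gain = 20 log₁₀(0.0077524) ≈ -42.21 dB
∠T = (84.29° + 63.43°) − (45.00° + 11.31° + 5.71°) = 85.70°

-42.2 dB, 85.7°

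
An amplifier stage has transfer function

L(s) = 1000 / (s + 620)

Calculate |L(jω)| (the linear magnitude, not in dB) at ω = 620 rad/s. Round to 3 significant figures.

At s = jω = j620:
pole (s+620): 620 + j620 → |·| = √(620²+620²) = √768800 ≈ 876.81, ∠ = arctan(620/620) ≈ 45.00°
|L| = 1000 / 876.81 ≈ 1.1405

1.14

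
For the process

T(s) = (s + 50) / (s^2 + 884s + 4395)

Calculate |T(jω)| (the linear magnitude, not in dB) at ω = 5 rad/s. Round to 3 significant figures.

0.00808

Substitute s = j5:
Numerator: (j5) + 50 = 50 + j5
Denominator: (j5)^2 + 884(j5) + 4395 = 4370 + j4420
|N| = √(50² + 5²) ≈ 50.249, ∠N ≈ 5.71°
|D| = √(4370² + 4420²) ≈ 6215.6, ∠D ≈ 45.33°
|T| = 50.249 / 6215.6 ≈ 0.0080843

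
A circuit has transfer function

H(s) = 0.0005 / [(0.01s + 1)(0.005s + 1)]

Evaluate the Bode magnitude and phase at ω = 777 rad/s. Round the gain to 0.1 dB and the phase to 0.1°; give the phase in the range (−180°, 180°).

-96.0 dB, -158.2°

At ω = 777 rad/s:
pole (1 + j777·0.01) = 1 + j7.77 → |·| ≈ 7.8341, ∠ ≈ 82.67°
pole (1 + j777·0.005) = 1 + j3.885 → |·| ≈ 4.0116, ∠ ≈ 75.57°
|H| = 0.0005 · 1 / (7.8341 · 4.0116) ≈ 1.591e-05
Gain = 20 log₁₀(1.591e-05) ≈ -95.97 dB
∠H = (0°) − (82.67° + 75.57°) = -158.24°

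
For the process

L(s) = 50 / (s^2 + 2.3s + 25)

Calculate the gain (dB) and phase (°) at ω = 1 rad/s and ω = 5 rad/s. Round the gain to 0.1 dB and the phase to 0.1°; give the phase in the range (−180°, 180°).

At s = jω = j1:
quadratic: (j1)² + 2.3·j1 + 25 = 24 + j2.3 → |·| ≈ 24.11, ∠ ≈ 5.47°
|L| = 50 / 24.11 ≈ 2.0738
Gain = 20 log₁₀(2.0738) ≈ 6.34 dB
∠L = 0.00° − 5.47° = -5.47°

At s = jω = j5:
quadratic: (j5)² + 2.3·j5 + 25 = 0 + j11.5 → |·| ≈ 11.5, ∠ ≈ 90.00°
|L| = 50 / 11.5 ≈ 4.3478
Gain = 20 log₁₀(4.3478) ≈ 12.77 dB
∠L = 0.00° − 90.00° = -90.00°

ω = 1: 6.3 dB, -5.5°; ω = 5: 12.8 dB, -90.0°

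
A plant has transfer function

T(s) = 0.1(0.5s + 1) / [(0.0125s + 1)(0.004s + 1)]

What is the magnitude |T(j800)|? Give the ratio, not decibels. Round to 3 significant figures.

1.19

At ω = 800 rad/s:
zero (1 + j800·0.5) = 1 + j400 → |·| ≈ 400, ∠ ≈ 89.86°
pole (1 + j800·0.0125) = 1 + j10 → |·| ≈ 10.05, ∠ ≈ 84.29°
pole (1 + j800·0.004) = 1 + j3.2 → |·| ≈ 3.3526, ∠ ≈ 72.65°
|T| = 0.1 · 400 / (10.05 · 3.3526) ≈ 1.1872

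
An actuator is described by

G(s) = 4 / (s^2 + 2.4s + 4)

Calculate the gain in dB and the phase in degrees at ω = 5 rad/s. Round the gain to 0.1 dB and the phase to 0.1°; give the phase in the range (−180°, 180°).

-15.6 dB, -150.3°

At s = jω = j5:
quadratic: (j5)² + 2.4·j5 + 4 = -21 + j12 → |·| ≈ 24.187, ∠ ≈ 150.26°
|G| = 4 / 24.187 ≈ 0.16538
Gain = 20 log₁₀(0.16538) ≈ -15.63 dB
∠G = 0.00° − 150.26° = -150.26°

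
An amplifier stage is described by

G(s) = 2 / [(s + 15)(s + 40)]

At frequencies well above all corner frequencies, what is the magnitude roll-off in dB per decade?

-40 dB/decade

Each pole contributes −20 dB/decade at high frequency; each zero contributes +20 dB/decade.
Net: 0 zero(s) − 2 pole(s) → -40 dB/decade.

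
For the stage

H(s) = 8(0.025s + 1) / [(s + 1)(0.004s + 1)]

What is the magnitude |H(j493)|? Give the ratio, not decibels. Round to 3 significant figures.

At ω = 493 rad/s:
zero (1 + j493·0.025) = 1 + j12.325 → |·| ≈ 12.366, ∠ ≈ 85.36°
pole (1 + j493·1) = 1 + j493 → |·| ≈ 493, ∠ ≈ 89.88°
pole (1 + j493·0.004) = 1 + j1.972 → |·| ≈ 2.2111, ∠ ≈ 63.11°
|H| = 8 · 12.366 / (493 · 2.2111) ≈ 0.090754

0.0908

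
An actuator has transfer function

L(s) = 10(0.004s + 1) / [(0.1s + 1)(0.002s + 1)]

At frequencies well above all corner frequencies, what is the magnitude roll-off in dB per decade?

Each pole contributes −20 dB/decade at high frequency; each zero contributes +20 dB/decade.
Net: 1 zero(s) − 2 pole(s) → -20 dB/decade.

-20 dB/decade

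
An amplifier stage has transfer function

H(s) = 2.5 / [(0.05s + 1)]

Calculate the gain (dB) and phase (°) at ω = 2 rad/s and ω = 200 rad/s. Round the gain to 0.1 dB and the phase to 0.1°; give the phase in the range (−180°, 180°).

ω = 2: 7.9 dB, -5.7°; ω = 200: -12.1 dB, -84.3°

At ω = 2 rad/s:
pole (1 + j2·0.05) = 1 + j0.1 → |·| ≈ 1.005, ∠ ≈ 5.71°
|H| = 2.5 · 1 / (1.005) ≈ 2.4876
Gain = 20 log₁₀(2.4876) ≈ 7.92 dB
∠H = (0°) − (5.71°) = -5.71°

At ω = 200 rad/s:
pole (1 + j200·0.05) = 1 + j10 → |·| ≈ 10.05, ∠ ≈ 84.29°
|H| = 2.5 · 1 / (10.05) ≈ 0.24876
Gain = 20 log₁₀(0.24876) ≈ -12.08 dB
∠H = (0°) − (84.29°) = -84.29°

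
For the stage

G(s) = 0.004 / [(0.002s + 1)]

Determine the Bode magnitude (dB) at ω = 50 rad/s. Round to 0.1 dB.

-48.0 dB

At ω = 50 rad/s:
pole (1 + j50·0.002) = 1 + j0.1 → |·| ≈ 1.005, ∠ ≈ 5.71°
|G| = 0.004 · 1 / (1.005) ≈ 0.0039801
Gain = 20 log₁₀(0.0039801) ≈ -48.00 dB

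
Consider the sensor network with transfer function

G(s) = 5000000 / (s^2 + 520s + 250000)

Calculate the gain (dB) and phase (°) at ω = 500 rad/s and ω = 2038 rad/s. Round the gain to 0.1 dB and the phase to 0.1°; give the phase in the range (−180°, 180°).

At s = jω = j500:
quadratic: (j500)² + 520·j500 + 250000 = 0 + j260000 → |·| ≈ 2.6e+05, ∠ ≈ 90.00°
|G| = 5000000 / 2.6e+05 ≈ 19.231
Gain = 20 log₁₀(19.231) ≈ 25.68 dB
∠G = 0.00° − 90.00° = -90.00°

At s = jω = j2038:
quadratic: (j2038)² + 520·j2038 + 250000 = -3903444 + j1059760 → |·| ≈ 4.0447e+06, ∠ ≈ 164.81°
|G| = 5000000 / 4.0447e+06 ≈ 1.2362
Gain = 20 log₁₀(1.2362) ≈ 1.84 dB
∠G = 0.00° − 164.81° = -164.81°

ω = 500: 25.7 dB, -90.0°; ω = 2038: 1.8 dB, -164.8°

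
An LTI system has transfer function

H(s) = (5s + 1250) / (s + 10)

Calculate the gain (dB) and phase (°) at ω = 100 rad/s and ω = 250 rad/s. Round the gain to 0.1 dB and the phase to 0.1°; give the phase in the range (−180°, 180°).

ω = 100: 22.5 dB, -62.5°; ω = 250: 17.0 dB, -42.7°

Substitute s = j100:
Numerator: 5(j100) + 1250 = 1250 + j500
Denominator: (j100) + 10 = 10 + j100
|N| = √(1250² + 500²) ≈ 1346.3, ∠N ≈ 21.80°
|D| = √(10² + 100²) ≈ 100.5, ∠D ≈ 84.29°
|H| = 1346.3 / 100.5 ≈ 13.396
Gain = 20 log₁₀(13.396) ≈ 22.54 dB
∠H = 21.80° − 84.29° = -62.49°

Substitute s = j250:
Numerator: 5(j250) + 1250 = 1250 + j1250
Denominator: (j250) + 10 = 10 + j250
|N| = √(1250² + 1250²) ≈ 1767.8, ∠N ≈ 45.00°
|D| = √(10² + 250²) ≈ 250.2, ∠D ≈ 87.71°
|H| = 1767.8 / 250.2 ≈ 7.0655
Gain = 20 log₁₀(7.0655) ≈ 16.98 dB
∠H = 45.00° − 87.71° = -42.71°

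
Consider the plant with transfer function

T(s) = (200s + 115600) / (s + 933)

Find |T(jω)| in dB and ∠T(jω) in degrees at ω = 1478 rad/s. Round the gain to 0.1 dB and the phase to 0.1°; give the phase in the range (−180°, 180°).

45.2 dB, 10.9°

Substitute s = j1478:
Numerator: 200(j1478) + 115600 = 115600 + j295600
Denominator: (j1478) + 933 = 933 + j1478
|N| = √(115600² + 295600²) ≈ 3.174e+05, ∠N ≈ 68.64°
|D| = √(933² + 1478²) ≈ 1747.8, ∠D ≈ 57.74°
|T| = 3.174e+05 / 1747.8 ≈ 181.6
Gain = 20 log₁₀(181.6) ≈ 45.18 dB
∠T = 68.64° − 57.74° = 10.90°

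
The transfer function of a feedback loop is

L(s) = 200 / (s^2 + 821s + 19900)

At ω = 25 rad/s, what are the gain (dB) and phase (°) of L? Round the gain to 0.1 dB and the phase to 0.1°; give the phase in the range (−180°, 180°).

-43.0 dB, -46.8°

Substitute s = j25:
Numerator: 200 = 200 + j0
Denominator: (j25)^2 + 821(j25) + 19900 = 19275 + j20525
|N| = √(200² + 0²) ≈ 200, ∠N ≈ 0.00°
|D| = √(19275² + 20525²) ≈ 28157, ∠D ≈ 46.80°
|L| = 200 / 28157 ≈ 0.007103
Gain = 20 log₁₀(0.007103) ≈ -42.97 dB
∠L = 0.00° − 46.80° = -46.80°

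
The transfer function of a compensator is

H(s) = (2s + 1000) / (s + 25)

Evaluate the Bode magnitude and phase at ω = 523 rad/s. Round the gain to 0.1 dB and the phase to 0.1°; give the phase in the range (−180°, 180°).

Substitute s = j523:
Numerator: 2(j523) + 1000 = 1000 + j1046
Denominator: (j523) + 25 = 25 + j523
|N| = √(1000² + 1046²) ≈ 1447.1, ∠N ≈ 46.29°
|D| = √(25² + 523²) ≈ 523.6, ∠D ≈ 87.26°
|H| = 1447.1 / 523.6 ≈ 2.7638
Gain = 20 log₁₀(2.7638) ≈ 8.83 dB
∠H = 46.29° − 87.26° = -40.97°

8.8 dB, -41.0°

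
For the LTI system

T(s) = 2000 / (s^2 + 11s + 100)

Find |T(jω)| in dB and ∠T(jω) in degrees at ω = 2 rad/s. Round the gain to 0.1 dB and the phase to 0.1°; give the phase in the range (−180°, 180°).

26.2 dB, -12.9°

At s = jω = j2:
quadratic: (j2)² + 11·j2 + 100 = 96 + j22 → |·| ≈ 98.489, ∠ ≈ 12.91°
|T| = 2000 / 98.489 ≈ 20.307
Gain = 20 log₁₀(20.307) ≈ 26.15 dB
∠T = 0.00° − 12.91° = -12.91°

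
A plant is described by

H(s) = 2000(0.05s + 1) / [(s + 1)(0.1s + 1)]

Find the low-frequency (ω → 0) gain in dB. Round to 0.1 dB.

66.0 dB

H(0) = 2000 · 1 / 1 = 2000
20 log₁₀(2000) ≈ 66.02 dB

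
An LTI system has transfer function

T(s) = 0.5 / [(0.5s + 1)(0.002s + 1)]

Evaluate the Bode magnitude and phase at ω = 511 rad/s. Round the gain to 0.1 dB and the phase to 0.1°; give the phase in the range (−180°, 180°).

-57.3 dB, -135.4°

At ω = 511 rad/s:
pole (1 + j511·0.5) = 1 + j255.5 → |·| ≈ 255.5, ∠ ≈ 89.78°
pole (1 + j511·0.002) = 1 + j1.022 → |·| ≈ 1.4299, ∠ ≈ 45.62°
|T| = 0.5 · 1 / (255.5 · 1.4299) ≈ 0.0013686
Gain = 20 log₁₀(0.0013686) ≈ -57.27 dB
∠T = (0°) − (89.78° + 45.62°) = -135.40°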